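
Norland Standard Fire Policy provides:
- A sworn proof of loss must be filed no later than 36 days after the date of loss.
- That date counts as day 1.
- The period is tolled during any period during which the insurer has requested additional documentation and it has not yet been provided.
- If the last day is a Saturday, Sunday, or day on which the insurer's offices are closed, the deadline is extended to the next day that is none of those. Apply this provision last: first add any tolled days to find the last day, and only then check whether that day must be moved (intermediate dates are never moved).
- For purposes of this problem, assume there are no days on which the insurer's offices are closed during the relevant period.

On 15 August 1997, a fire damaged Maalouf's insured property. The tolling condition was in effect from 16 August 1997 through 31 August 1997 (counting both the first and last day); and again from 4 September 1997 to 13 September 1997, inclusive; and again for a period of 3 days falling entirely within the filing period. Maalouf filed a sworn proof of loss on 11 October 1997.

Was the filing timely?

Counting 15 August 1997 as day 1, day 36 is September 19, 1997.
From August 16, 1997 through August 31, 1997 inclusive is 16 days; tolling adds 16 days: September 19, 1997 + 16 days = October 5, 1997.
From September 4, 1997 through September 13, 1997 inclusive is 10 days; tolling adds 10 days: October 5, 1997 + 10 days = October 15, 1997.
Tolling adds 3 days: October 15, 1997 + 3 days = October 18, 1997.
October 18, 1997 is Saturday; October 19, 1997 is Sunday. The next qualifying day is October 20, 1997.
The deadline is October 20, 1997; the filing on October 11, 1997 is on or before that date.

Yes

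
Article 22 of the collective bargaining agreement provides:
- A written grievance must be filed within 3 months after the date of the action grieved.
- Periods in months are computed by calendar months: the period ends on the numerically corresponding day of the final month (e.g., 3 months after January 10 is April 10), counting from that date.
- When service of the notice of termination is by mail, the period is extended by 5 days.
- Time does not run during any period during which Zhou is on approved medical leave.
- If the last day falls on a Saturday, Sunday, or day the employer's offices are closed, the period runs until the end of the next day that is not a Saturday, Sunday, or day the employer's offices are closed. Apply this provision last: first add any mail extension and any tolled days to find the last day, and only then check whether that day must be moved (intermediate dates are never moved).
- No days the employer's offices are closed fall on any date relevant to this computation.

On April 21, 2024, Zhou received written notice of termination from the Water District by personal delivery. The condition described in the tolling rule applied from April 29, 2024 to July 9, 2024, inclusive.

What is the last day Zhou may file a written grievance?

October 1, 2024

3 months after April 21, 2024 is July 21, 2024.
Service was not by mail, so no mail extension applies.
From April 29, 2024 through July 9, 2024 inclusive is 72 days; tolling adds 72 days: July 21, 2024 + 72 days = October 1, 2024.
October 1, 2024 is a Tuesday and not a day the employer's offices are closed, so no extension applies.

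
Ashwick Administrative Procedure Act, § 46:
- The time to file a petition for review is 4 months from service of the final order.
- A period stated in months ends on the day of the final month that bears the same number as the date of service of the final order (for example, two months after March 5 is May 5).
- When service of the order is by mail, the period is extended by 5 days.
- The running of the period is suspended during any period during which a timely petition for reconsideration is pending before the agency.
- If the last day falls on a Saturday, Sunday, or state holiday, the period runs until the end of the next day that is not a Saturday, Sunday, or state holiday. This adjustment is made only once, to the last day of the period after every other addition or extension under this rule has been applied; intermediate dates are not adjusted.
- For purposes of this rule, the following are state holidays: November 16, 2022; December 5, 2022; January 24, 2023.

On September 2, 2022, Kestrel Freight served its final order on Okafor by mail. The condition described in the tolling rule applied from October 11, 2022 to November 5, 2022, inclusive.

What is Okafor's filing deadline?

4 months after September 2, 2022 is January 2, 2023.
Service was by mail, adding 5 days: January 2, 2023 + 5 days = January 7, 2023.
From October 11, 2022 through November 5, 2022 inclusive is 26 days; tolling adds 26 days: January 7, 2023 + 26 days = February 2, 2023.
February 2, 2023 is a Thursday and not a state holiday, so no extension applies.

February 2, 2023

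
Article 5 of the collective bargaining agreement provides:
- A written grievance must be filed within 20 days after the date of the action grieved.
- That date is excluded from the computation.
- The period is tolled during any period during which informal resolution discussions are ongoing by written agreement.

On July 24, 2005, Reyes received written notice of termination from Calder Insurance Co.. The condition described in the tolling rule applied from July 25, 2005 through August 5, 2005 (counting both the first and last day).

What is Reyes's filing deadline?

August 25, 2005

20 days after July 24, 2005 is August 13, 2005.
From July 25, 2005 through August 5, 2005 inclusive is 12 days; tolling adds 12 days: August 13, 2005 + 12 days = August 25, 2005.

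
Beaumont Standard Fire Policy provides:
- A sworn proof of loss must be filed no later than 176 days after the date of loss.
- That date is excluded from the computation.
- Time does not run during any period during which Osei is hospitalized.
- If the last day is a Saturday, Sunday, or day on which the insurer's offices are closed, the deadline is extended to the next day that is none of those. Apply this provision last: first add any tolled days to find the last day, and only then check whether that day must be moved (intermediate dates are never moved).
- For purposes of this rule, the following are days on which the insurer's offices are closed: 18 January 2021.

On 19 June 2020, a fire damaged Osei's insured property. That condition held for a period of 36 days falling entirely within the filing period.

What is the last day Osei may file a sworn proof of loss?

176 days after 19 June 2020 is December 12, 2020.
Tolling adds 36 days: December 12, 2020 + 36 days = January 17, 2021.
January 17, 2021 is Sunday; January 18, 2021 is a listed holiday. The next qualifying day is January 19, 2021.

January 19, 2021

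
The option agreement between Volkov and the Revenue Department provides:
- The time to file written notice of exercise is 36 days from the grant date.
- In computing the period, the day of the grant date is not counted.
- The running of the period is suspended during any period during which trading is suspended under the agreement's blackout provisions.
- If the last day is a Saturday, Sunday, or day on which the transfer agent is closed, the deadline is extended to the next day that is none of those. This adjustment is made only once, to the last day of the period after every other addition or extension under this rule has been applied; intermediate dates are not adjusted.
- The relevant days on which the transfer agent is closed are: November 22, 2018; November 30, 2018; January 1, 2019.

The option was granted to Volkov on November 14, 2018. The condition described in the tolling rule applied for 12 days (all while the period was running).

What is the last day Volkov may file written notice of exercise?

January 2, 2019

36 days after November 14, 2018 is December 20, 2018.
Tolling adds 12 days: December 20, 2018 + 12 days = January 1, 2019.
January 1, 2019 is a listed holiday. The next qualifying day is January 2, 2019.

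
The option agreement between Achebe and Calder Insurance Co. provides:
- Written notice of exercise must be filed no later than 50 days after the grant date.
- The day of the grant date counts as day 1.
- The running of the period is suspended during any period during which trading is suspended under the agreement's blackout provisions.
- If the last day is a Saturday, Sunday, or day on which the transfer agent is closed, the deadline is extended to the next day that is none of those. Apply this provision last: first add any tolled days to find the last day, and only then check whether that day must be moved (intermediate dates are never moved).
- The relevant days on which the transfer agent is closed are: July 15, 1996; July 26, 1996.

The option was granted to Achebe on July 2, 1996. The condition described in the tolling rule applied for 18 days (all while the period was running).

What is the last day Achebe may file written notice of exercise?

September 9, 1996

Counting July 2, 1996 as day 1, day 50 is August 20, 1996.
Tolling adds 18 days: August 20, 1996 + 18 days = September 7, 1996.
September 7, 1996 is Saturday; September 8, 1996 is Sunday. The next qualifying day is September 9, 1996.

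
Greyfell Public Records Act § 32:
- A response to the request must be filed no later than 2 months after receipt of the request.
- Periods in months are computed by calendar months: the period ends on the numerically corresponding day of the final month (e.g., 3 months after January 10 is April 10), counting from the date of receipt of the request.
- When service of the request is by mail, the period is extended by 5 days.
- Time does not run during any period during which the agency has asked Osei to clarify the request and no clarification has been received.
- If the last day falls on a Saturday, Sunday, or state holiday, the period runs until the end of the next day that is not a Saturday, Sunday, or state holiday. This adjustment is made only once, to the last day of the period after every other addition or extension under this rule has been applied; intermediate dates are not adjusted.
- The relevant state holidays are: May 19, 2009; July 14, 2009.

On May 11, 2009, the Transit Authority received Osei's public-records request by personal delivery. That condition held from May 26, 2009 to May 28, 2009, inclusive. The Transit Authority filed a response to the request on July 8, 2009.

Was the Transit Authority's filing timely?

2 months after May 11, 2009 is July 11, 2009.
Service was not by mail, so no mail extension applies.
From May 26, 2009 through May 28, 2009 inclusive is 3 days; tolling adds 3 days: July 11, 2009 + 3 days = July 14, 2009.
July 14, 2009 is a listed holiday. The next qualifying day is July 15, 2009.
The deadline is July 15, 2009; the filing on July 8, 2009 is on or before that date.

Yes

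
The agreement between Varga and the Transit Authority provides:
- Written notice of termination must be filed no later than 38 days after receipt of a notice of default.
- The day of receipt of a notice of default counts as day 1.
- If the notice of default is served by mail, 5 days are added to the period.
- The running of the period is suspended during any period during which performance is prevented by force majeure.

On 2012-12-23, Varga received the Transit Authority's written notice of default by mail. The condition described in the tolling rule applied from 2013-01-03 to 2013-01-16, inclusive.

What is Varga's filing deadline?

Counting 2012-12-23 as day 1, day 38 is January 29, 2013.
Service was by mail, adding 5 days: January 29, 2013 + 5 days = February 3, 2013.
From January 3, 2013 through January 16, 2013 inclusive is 14 days; tolling adds 14 days: February 3, 2013 + 14 days = February 17, 2013.

February 17, 2013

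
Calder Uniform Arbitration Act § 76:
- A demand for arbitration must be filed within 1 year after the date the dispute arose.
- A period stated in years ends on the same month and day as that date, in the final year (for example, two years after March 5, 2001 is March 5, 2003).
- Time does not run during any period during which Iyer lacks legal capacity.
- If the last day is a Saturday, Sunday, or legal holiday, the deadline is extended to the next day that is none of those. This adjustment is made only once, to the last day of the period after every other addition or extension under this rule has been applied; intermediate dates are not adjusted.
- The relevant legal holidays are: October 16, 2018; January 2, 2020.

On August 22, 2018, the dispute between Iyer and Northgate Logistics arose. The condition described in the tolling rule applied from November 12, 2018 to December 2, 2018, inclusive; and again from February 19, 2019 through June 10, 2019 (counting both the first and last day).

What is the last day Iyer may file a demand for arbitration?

January 3, 2020

1 year after August 22, 2018 is August 22, 2019.
From November 12, 2018 through December 2, 2018 inclusive is 21 days; tolling adds 21 days: August 22, 2019 + 21 days = September 12, 2019.
From February 19, 2019 through June 10, 2019 inclusive is 112 days; tolling adds 112 days: September 12, 2019 + 112 days = January 2, 2020.
January 2, 2020 is a listed holiday. The next qualifying day is January 3, 2020.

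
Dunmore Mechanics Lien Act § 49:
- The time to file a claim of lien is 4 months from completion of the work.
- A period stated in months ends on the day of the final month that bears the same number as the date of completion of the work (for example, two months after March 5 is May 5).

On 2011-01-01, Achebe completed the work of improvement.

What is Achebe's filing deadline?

May 1, 2011

4 months after 2011-01-01 is May 1, 2011.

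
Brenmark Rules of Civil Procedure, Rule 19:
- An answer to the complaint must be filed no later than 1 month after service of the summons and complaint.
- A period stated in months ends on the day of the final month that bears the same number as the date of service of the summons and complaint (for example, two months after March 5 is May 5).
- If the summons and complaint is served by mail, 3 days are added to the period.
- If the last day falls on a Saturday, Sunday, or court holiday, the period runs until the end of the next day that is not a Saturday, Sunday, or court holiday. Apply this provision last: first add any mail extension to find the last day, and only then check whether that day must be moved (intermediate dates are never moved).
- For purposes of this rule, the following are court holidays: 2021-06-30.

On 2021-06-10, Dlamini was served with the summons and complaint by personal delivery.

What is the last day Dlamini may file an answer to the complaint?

1 month after 2021-06-10 is July 10, 2021.
Service was not by mail, so no mail extension applies.
July 10, 2021 is Saturday; July 11, 2021 is Sunday. The next qualifying day is July 12, 2021.

July 12, 2021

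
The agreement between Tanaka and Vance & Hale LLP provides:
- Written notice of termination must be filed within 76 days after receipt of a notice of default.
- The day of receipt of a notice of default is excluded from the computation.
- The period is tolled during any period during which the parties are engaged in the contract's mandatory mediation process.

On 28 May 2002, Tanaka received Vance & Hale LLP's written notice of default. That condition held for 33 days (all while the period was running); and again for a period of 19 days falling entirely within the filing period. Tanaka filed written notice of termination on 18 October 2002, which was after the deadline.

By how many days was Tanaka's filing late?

15 days

76 days after 28 May 2002 is August 12, 2002.
Tolling adds 33 days: August 12, 2002 + 33 days = September 14, 2002.
Tolling adds 19 days: September 14, 2002 + 19 days = October 3, 2002.
The deadline is October 3, 2002; from October 3, 2002 to October 18, 2002 is 15 days.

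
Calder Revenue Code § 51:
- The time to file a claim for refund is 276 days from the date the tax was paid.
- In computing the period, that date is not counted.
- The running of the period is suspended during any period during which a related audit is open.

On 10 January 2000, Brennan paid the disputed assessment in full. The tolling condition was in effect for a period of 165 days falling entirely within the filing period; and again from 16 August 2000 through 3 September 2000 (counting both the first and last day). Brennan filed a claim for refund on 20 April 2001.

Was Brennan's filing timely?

276 days after 10 January 2000 is October 12, 2000.
Tolling adds 165 days: October 12, 2000 + 165 days = March 26, 2001.
From August 16, 2000 through September 3, 2000 inclusive is 19 days; tolling adds 19 days: March 26, 2001 + 19 days = April 14, 2001.
The deadline is April 14, 2001; the filing on April 20, 2001 is after that date.

No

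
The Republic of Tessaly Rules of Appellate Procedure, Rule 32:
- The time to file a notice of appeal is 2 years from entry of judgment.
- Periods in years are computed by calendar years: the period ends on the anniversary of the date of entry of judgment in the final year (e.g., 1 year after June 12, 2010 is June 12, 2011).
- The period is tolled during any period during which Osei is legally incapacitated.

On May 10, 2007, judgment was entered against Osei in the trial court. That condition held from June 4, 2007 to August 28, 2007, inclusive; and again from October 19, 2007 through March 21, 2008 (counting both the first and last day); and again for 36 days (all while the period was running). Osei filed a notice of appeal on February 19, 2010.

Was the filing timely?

2 years after May 10, 2007 is May 10, 2009.
From June 4, 2007 through August 28, 2007 inclusive is 86 days; tolling adds 86 days: May 10, 2009 + 86 days = August 4, 2009.
From October 19, 2007 through March 21, 2008 inclusive is 155 days; tolling adds 155 days: August 4, 2009 + 155 days = January 6, 2010.
Tolling adds 36 days: January 6, 2010 + 36 days = February 11, 2010.
The deadline is February 11, 2010; the filing on February 19, 2010 is after that date.

No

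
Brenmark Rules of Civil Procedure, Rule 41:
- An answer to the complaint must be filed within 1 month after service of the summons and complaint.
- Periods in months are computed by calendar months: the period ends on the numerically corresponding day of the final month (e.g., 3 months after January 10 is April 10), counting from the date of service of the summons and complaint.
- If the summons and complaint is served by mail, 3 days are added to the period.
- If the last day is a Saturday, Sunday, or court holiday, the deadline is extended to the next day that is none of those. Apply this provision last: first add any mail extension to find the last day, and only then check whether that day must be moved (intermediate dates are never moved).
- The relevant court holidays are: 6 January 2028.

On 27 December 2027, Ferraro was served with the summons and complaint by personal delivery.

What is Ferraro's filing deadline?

January 27, 2028

1 month after 27 December 2027 is January 27, 2028.
Service was not by mail, so no mail extension applies.
January 27, 2028 is a Thursday and not a court holiday, so no extension applies.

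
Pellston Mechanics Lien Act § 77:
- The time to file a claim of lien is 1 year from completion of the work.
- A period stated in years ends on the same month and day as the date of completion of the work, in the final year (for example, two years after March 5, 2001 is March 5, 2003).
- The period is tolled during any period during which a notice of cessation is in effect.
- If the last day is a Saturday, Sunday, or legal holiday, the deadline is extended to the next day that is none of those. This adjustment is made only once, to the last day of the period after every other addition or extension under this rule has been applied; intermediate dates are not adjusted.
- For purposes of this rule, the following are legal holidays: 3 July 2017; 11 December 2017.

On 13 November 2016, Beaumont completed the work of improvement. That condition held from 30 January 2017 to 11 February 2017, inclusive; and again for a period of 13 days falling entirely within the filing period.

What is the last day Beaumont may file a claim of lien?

December 12, 2017

1 year after 13 November 2016 is November 13, 2017.
From January 30, 2017 through February 11, 2017 inclusive is 13 days; tolling adds 13 days: November 13, 2017 + 13 days = November 26, 2017.
Tolling adds 13 days: November 26, 2017 + 13 days = December 9, 2017.
December 9, 2017 is Saturday; December 10, 2017 is Sunday; December 11, 2017 is a listed holiday. The next qualifying day is December 12, 2017.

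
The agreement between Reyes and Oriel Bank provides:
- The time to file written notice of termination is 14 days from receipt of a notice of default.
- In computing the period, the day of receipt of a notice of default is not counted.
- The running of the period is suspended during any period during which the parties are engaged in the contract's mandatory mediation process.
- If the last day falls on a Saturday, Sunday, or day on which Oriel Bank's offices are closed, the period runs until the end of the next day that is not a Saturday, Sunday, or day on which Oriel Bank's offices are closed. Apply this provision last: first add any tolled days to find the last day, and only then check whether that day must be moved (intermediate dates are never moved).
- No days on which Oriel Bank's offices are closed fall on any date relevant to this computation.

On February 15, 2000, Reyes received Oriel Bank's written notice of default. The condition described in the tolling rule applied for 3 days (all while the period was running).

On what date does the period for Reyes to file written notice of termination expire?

14 days after February 15, 2000 is February 29, 2000.
Tolling adds 3 days: February 29, 2000 + 3 days = March 3, 2000.
March 3, 2000 is a Friday and not a day on which Oriel Bank's offices are closed, so no extension applies.

March 3, 2000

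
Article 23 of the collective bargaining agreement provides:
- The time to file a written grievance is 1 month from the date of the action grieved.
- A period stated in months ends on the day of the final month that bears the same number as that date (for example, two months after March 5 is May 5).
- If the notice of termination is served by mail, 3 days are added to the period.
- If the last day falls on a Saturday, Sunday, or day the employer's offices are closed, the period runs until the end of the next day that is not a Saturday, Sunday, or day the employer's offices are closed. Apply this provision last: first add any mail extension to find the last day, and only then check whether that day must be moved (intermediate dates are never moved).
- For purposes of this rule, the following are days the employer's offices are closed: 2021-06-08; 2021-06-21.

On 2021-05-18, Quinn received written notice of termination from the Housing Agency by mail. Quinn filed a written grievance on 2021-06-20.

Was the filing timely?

Yes

1 month after 2021-05-18 is June 18, 2021.
Service was by mail, adding 3 days: June 18, 2021 + 3 days = June 21, 2021.
June 21, 2021 is a listed holiday. The next qualifying day is June 22, 2021.
The deadline is June 22, 2021; the filing on June 20, 2021 is on or before that date.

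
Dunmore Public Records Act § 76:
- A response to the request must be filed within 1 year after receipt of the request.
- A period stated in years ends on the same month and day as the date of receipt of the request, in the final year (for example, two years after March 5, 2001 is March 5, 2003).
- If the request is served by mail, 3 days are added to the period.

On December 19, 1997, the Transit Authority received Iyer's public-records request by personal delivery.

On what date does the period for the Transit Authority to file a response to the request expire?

December 19, 1998

1 year after December 19, 1997 is December 19, 1998.
Service was not by mail, so no mail extension applies.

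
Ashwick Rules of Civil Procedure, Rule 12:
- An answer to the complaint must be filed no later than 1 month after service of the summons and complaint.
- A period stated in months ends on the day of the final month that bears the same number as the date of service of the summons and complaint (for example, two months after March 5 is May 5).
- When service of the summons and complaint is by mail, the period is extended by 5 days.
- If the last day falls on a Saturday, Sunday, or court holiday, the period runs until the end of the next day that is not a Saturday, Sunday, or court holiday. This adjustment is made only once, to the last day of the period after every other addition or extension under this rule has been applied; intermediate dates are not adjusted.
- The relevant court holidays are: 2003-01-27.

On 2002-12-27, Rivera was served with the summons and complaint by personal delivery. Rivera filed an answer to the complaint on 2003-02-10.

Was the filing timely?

1 month after 2002-12-27 is January 27, 2003.
Service was not by mail, so no mail extension applies.
January 27, 2003 is a listed holiday. The next qualifying day is January 28, 2003.
The deadline is January 28, 2003; the filing on February 10, 2003 is after that date.

No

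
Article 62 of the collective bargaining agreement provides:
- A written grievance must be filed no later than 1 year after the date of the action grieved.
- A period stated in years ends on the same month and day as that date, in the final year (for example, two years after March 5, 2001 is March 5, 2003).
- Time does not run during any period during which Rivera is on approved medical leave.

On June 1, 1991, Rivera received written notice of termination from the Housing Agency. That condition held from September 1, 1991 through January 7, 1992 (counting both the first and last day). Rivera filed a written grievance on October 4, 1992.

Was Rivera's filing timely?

Yes

1 year after June 1, 1991 is June 1, 1992.
From September 1, 1991 through January 7, 1992 inclusive is 129 days; tolling adds 129 days: June 1, 1992 + 129 days = October 8, 1992.
The deadline is October 8, 1992; the filing on October 4, 1992 is on or before that date.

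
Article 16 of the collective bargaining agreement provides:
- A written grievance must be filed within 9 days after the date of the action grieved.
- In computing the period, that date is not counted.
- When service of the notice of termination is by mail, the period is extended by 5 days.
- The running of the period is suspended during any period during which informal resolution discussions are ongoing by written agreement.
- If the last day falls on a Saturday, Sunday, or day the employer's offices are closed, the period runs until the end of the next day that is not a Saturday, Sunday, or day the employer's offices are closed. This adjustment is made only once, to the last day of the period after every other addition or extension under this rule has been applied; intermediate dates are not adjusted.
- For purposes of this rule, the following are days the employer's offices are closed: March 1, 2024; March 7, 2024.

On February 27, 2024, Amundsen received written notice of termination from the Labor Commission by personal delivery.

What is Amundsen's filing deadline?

March 8, 2024

9 days after February 27, 2024 is March 7, 2024.
Service was not by mail, so no mail extension applies.
March 7, 2024 is a listed holiday. The next qualifying day is March 8, 2024.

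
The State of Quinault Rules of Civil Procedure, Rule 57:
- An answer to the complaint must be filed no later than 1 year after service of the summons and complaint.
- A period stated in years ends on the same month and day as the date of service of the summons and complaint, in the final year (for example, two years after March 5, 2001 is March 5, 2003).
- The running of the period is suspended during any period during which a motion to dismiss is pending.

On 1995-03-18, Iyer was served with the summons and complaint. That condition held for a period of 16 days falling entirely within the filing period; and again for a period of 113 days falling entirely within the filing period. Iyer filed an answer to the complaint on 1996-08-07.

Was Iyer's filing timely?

No

1 year after 1995-03-18 is March 18, 1996.
Tolling adds 16 days: March 18, 1996 + 16 days = April 3, 1996.
Tolling adds 113 days: April 3, 1996 + 113 days = July 25, 1996.
The deadline is July 25, 1996; the filing on August 7, 1996 is after that date.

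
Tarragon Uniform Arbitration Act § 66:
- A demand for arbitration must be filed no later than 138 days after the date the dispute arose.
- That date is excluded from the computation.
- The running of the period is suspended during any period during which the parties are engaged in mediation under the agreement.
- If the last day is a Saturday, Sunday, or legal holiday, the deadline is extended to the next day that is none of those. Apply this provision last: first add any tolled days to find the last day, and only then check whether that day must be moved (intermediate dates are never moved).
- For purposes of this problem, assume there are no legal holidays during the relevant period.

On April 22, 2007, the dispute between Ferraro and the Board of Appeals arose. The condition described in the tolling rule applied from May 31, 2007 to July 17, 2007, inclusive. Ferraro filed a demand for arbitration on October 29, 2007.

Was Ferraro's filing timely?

138 days after April 22, 2007 is September 7, 2007.
From May 31, 2007 through July 17, 2007 inclusive is 48 days; tolling adds 48 days: September 7, 2007 + 48 days = October 25, 2007.
October 25, 2007 is a Thursday and not a legal holiday, so no extension applies.
The deadline is October 25, 2007; the filing on October 29, 2007 is after that date.

No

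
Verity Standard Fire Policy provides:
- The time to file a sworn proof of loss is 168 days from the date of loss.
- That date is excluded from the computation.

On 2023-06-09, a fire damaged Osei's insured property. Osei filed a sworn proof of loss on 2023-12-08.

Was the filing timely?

No

168 days after 2023-06-09 is November 24, 2023.
The deadline is November 24, 2023; the filing on December 8, 2023 is after that date.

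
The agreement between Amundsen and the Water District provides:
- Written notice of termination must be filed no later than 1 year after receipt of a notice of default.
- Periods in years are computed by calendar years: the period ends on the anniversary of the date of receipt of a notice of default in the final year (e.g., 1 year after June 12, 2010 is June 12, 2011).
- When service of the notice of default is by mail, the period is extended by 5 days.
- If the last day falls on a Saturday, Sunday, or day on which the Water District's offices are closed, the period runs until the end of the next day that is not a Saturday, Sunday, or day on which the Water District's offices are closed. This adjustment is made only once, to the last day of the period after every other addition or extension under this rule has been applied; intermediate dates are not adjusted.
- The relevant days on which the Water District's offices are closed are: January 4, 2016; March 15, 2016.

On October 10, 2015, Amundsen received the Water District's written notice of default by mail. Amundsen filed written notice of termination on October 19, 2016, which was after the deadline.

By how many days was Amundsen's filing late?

1 year after October 10, 2015 is October 10, 2016.
Service was by mail, adding 5 days: October 10, 2016 + 5 days = October 15, 2016.
October 15, 2016 is Saturday; October 16, 2016 is Sunday. The next qualifying day is October 17, 2016.
The deadline is October 17, 2016; from October 17, 2016 to October 19, 2016 is 2 days.

2 days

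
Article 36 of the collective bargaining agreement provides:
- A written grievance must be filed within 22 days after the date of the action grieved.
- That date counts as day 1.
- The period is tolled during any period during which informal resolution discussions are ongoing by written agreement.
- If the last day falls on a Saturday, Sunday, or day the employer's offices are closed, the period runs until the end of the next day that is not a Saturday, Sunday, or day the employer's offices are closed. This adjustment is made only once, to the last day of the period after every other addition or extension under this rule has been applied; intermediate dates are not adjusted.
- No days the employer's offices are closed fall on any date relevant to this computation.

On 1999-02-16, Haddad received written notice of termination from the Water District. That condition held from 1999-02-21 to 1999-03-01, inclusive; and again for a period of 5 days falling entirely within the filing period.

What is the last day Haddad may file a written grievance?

March 23, 1999

Counting 1999-02-16 as day 1, day 22 is March 9, 1999.
From February 21, 1999 through March 1, 1999 inclusive is 9 days; tolling adds 9 days: March 9, 1999 + 9 days = March 18, 1999.
Tolling adds 5 days: March 18, 1999 + 5 days = March 23, 1999.
March 23, 1999 is a Tuesday and not a day the employer's offices are closed, so no extension applies.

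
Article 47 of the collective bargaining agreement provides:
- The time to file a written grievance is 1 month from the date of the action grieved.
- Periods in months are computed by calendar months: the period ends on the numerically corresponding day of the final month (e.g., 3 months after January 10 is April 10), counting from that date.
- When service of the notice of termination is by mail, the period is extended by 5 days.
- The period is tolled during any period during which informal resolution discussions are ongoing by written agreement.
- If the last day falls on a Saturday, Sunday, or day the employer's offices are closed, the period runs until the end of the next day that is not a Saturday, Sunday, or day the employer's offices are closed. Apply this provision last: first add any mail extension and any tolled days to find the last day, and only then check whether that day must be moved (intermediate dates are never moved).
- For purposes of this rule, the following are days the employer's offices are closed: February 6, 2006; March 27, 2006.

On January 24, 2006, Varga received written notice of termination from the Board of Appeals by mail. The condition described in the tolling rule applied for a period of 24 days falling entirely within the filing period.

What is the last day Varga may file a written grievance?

1 month after January 24, 2006 is February 24, 2006.
Service was by mail, adding 5 days: February 24, 2006 + 5 days = March 1, 2006.
Tolling adds 24 days: March 1, 2006 + 24 days = March 25, 2006.
March 25, 2006 is Saturday; March 26, 2006 is Sunday; March 27, 2006 is a listed holiday. The next qualifying day is March 28, 2006.

March 28, 2006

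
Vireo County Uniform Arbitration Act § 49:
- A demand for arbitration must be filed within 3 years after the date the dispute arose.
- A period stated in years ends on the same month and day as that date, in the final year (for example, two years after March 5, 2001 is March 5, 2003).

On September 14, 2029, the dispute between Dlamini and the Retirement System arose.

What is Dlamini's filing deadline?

3 years after September 14, 2029 is September 14, 2032.

September 14, 2032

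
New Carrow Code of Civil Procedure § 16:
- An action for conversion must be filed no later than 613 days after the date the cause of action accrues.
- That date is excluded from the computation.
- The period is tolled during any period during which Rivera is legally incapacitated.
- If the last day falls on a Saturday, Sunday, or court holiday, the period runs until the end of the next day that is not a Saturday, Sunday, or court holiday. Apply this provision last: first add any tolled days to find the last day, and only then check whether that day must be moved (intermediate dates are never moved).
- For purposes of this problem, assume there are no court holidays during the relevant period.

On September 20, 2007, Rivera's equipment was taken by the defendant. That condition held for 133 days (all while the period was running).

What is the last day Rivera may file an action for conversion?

613 days after September 20, 2007 is May 25, 2009.
Tolling adds 133 days: May 25, 2009 + 133 days = October 5, 2009.
October 5, 2009 is a Monday and not a court holiday, so no extension applies.

October 5, 2009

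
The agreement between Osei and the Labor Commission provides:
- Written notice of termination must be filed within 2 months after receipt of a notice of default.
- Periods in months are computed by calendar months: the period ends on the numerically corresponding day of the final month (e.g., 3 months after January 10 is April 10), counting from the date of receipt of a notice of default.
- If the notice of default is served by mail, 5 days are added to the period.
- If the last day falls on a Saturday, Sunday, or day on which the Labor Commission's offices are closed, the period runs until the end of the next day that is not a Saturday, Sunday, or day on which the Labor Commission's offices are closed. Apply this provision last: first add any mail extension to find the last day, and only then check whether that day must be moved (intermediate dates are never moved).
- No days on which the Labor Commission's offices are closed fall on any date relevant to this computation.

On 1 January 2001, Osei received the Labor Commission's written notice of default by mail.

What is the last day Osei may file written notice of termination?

March 6, 2001

2 months after 1 January 2001 is March 1, 2001.
Service was by mail, adding 5 days: March 1, 2001 + 5 days = March 6, 2001.
March 6, 2001 is a Tuesday and not a day on which the Labor Commission's offices are closed, so no extension applies.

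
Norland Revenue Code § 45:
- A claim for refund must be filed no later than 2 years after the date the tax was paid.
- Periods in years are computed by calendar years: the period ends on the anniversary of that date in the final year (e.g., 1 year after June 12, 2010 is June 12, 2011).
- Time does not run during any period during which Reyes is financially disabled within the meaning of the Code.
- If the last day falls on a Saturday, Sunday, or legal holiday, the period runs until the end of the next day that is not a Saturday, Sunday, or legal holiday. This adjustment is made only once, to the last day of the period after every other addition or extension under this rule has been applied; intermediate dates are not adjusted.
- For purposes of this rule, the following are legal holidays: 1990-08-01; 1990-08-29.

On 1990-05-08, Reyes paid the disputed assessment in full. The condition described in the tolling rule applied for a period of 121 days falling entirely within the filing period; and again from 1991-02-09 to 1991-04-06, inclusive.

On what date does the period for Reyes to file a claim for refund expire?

2 years after 1990-05-08 is May 8, 1992.
Tolling adds 121 days: May 8, 1992 + 121 days = September 6, 1992.
From February 9, 1991 through April 6, 1991 inclusive is 57 days; tolling adds 57 days: September 6, 1992 + 57 days = November 2, 1992.
November 2, 1992 is a Monday and not a legal holiday, so no extension applies.

November 2, 1992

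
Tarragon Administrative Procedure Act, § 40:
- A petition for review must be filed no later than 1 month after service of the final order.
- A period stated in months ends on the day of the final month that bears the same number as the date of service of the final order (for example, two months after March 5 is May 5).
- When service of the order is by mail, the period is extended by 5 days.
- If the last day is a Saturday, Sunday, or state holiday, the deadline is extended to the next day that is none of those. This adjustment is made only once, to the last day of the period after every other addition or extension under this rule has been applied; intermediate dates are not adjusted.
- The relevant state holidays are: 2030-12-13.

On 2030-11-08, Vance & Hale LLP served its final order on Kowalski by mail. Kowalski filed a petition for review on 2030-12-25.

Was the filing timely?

1 month after 2030-11-08 is December 8, 2030.
Service was by mail, adding 5 days: December 8, 2030 + 5 days = December 13, 2030.
December 13, 2030 is a listed holiday; December 14, 2030 is Saturday; December 15, 2030 is Sunday. The next qualifying day is December 16, 2030.
The deadline is December 16, 2030; the filing on December 25, 2030 is after that date.

No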